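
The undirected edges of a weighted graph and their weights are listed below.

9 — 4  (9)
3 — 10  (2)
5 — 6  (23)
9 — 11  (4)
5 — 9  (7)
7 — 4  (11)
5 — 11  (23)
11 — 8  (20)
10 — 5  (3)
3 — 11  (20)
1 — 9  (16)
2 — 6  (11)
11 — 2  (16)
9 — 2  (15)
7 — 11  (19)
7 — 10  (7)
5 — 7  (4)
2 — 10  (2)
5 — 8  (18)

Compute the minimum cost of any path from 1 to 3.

Settle nodes by increasing distance from 1:
1: 0
9: 16  (via 1)
11: 20  (via 9)
5: 23  (via 9)
4: 25  (via 9)
10: 26  (via 5)
7: 27  (via 5)
2: 28  (via 10)
3: 28  (via 10)
Shortest route: 1 → 9 → 5 → 10 → 3 = 28.

28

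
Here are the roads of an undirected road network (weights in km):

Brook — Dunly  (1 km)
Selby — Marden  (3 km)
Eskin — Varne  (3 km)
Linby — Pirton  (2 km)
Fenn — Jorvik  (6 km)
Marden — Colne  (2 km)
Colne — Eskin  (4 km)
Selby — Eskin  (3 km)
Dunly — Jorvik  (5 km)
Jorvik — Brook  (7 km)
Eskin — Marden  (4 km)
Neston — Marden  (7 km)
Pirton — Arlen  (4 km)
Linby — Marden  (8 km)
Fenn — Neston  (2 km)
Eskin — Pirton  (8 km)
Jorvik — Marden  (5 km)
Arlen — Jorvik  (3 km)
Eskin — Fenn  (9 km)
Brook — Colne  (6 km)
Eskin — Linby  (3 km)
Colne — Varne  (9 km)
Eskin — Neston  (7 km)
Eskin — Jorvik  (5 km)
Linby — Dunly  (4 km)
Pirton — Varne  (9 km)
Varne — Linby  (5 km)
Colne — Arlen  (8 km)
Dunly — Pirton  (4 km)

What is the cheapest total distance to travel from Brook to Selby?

Enumerating some paths:
Brook → Dunly → Linby → Eskin → Selby: 1+4+3+3 = 11
Brook → Dunly → Pirton → Linby → Eskin → Selby: 1+4+2+3+3 = 13
Brook → Dunly → Jorvik → Eskin → Selby: 1+5+5+3 = 14
Brook → Colne → Eskin → Selby: 6+4+3 = 13
The minimum is 11 km via Brook → Dunly → Linby → Eskin → Selby.

11 km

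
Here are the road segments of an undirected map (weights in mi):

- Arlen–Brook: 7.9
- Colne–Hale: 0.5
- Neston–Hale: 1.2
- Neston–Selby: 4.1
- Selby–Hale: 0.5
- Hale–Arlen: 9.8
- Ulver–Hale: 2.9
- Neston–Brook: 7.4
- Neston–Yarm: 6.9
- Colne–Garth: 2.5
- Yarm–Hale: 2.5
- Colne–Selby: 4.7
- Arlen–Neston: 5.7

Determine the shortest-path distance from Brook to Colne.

9.1 mi

Enumerating some paths:
Brook–Neston–Selby–Hale–Colne: 7.4+4.1+0.5+0.5 = 12.5
Brook–Neston–Hale–Colne: 7.4+1.2+0.5 = 9.1
The minimum is 9.1 mi via Brook–Neston–Hale–Colne.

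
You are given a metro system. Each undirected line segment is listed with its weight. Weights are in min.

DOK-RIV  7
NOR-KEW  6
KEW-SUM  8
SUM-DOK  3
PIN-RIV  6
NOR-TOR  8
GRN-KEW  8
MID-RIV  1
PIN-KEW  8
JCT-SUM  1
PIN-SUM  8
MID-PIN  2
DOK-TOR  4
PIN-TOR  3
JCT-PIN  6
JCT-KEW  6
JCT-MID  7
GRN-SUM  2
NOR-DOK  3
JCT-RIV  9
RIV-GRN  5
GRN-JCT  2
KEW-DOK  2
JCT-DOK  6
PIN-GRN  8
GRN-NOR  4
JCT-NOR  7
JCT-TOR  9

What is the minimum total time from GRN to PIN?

8 min

Settle nodes by increasing distance from GRN:
GRN: 0
JCT: 2  (via GRN)
SUM: 2  (via GRN)
NOR: 4  (via GRN)
DOK: 5  (via SUM)
RIV: 5  (via GRN)
MID: 6  (via RIV)
KEW: 7  (via DOK)
PIN: 8  (via GRN)
Shortest route: GRN–PIN = 8 min.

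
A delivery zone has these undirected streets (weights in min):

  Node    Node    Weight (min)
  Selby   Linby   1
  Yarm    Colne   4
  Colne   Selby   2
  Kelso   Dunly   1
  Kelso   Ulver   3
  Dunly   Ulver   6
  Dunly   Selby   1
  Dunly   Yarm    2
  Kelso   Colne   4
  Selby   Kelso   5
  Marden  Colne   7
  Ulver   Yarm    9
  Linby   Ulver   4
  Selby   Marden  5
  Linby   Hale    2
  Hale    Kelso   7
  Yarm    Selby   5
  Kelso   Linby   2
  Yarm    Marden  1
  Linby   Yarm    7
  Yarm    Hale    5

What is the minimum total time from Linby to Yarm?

4 min

Settle nodes by increasing distance from Linby:
Linby: 0
Selby: 1  (via Linby)
Hale: 2  (via Linby)
Kelso: 2  (via Linby)
Dunly: 2  (via Selby)
Colne: 3  (via Selby)
Yarm: 4  (via Dunly)
Shortest route: Linby–Selby–Dunly–Yarm = 4 min.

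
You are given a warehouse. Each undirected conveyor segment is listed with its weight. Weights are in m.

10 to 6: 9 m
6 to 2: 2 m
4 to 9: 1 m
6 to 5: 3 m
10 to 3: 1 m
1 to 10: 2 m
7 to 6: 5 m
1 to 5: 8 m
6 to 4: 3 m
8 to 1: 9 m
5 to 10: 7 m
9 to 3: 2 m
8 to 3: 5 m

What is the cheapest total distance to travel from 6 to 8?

Candidate routes:
6 → 10 → 3 → 8: 9+1+5 = 15
6 → 4 → 9 → 3 → 8: 3+1+2+5 = 11
The minimum is 11 m via 6 → 4 → 9 → 3 → 8.

11 m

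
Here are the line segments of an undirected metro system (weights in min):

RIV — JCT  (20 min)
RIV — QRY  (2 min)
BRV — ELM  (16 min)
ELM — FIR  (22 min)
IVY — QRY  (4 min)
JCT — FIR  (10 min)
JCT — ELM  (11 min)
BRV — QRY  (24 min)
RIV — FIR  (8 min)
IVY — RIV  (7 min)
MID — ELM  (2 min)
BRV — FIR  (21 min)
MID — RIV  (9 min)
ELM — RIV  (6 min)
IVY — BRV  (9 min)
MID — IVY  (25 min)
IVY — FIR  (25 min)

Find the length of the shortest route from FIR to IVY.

Candidate routes:
FIR - BRV - IVY: 21+9 = 30
FIR - IVY: 25 = 25
FIR - RIV - QRY - IVY: 8+2+4 = 14
FIR - RIV - IVY: 8+7 = 15
Cheapest is FIR - RIV - QRY - IVY at 14 min.

14 min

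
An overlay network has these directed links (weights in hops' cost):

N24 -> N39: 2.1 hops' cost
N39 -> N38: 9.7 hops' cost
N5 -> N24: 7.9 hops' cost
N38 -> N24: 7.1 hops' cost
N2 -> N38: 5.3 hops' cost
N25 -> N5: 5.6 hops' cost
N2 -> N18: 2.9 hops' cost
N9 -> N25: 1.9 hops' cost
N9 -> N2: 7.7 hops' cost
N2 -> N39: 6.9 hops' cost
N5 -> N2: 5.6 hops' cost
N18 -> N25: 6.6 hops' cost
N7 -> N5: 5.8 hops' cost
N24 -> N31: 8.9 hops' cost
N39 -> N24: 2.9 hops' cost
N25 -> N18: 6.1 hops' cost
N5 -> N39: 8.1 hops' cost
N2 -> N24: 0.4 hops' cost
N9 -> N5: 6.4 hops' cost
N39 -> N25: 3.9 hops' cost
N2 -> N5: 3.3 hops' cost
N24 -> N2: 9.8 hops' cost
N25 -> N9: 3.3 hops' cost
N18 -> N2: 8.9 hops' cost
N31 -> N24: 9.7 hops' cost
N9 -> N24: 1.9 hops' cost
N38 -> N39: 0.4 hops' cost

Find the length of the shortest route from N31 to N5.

21.3 hops' cost

Running Dijkstra from N31:
N31: 0
N24: 9.7  (via N31)
N39: 11.8  (via N24)
N25: 15.7  (via N39)
N9: 19  (via N25)
N2: 19.5  (via N24)
N5: 21.3  (via N25)
Shortest route: N31–N24–N39–N25–N5 = 21.3 hops' cost.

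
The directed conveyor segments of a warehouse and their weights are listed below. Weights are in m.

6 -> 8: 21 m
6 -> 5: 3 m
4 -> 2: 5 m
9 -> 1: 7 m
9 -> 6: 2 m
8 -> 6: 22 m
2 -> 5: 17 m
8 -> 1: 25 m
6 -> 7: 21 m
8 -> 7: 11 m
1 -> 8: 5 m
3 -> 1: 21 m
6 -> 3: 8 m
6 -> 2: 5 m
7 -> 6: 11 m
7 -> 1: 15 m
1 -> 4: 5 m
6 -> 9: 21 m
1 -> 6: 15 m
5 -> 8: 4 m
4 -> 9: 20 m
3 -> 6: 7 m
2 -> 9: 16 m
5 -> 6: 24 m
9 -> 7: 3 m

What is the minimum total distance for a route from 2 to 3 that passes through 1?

46 m

Shortest 2→1: 2–9–1 = 23
Best 1 to 3: 1–6–3 costing 23
Total via 1: 23 + 23 = 46 m.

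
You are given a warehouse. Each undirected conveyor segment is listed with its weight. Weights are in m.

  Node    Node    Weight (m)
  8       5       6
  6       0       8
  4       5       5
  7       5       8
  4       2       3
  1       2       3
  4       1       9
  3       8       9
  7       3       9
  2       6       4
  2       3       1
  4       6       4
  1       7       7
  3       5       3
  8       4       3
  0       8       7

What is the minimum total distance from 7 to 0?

21 m

Settle nodes by increasing distance from 7:
7: 0
1: 7  (via 7)
5: 8  (via 7)
3: 9  (via 7)
2: 10  (via 1)
4: 13  (via 5)
6: 14  (via 2)
8: 14  (via 5)
0: 21  (via 8)
Shortest route: 7–5–8–0 = 21 m.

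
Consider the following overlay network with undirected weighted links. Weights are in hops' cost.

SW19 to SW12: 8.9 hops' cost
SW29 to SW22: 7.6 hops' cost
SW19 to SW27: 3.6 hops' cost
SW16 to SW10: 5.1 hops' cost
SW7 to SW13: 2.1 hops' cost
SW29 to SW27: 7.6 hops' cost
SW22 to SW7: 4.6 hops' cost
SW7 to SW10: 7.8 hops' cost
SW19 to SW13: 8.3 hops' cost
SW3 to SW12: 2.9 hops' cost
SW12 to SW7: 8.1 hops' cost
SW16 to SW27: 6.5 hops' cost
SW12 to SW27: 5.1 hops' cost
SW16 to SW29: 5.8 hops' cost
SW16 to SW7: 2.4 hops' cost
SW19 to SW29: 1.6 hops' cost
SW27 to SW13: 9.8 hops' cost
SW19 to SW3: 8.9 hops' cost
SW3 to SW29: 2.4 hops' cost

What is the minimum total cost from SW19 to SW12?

Candidate routes:
SW19 → SW12: 8.9 = 8.9
SW19 → SW29 → SW3 → SW12: 1.6+2.4+2.9 = 6.9
SW19 → SW3 → SW12: 8.9+2.9 = 11.8
SW19 → SW27 → SW12: 3.6+5.1 = 8.7
Cheapest is SW19 → SW29 → SW3 → SW12 at 6.9 hops' cost.

6.9 hops' cost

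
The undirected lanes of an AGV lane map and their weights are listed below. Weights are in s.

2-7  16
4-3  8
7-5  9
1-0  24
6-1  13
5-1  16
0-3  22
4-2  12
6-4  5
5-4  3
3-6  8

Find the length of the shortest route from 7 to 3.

Running Dijkstra from 7:
7: 0
5: 9  (via 7)
4: 12  (via 5)
2: 16  (via 7)
6: 17  (via 4)
3: 20  (via 4)
Shortest route: 7 → 5 → 4 → 3 = 20 s.

20 s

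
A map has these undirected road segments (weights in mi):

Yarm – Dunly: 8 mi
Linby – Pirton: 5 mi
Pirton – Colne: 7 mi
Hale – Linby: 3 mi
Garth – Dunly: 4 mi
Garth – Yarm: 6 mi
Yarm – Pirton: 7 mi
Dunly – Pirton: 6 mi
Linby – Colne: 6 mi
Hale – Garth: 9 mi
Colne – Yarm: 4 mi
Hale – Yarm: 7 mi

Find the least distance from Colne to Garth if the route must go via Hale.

18 mi

Shortest Colne→Hale: Colne–Linby–Hale = 9
Shortest Hale→Garth: Hale–Garth = 9
Total via Hale: 9 + 9 = 18 mi.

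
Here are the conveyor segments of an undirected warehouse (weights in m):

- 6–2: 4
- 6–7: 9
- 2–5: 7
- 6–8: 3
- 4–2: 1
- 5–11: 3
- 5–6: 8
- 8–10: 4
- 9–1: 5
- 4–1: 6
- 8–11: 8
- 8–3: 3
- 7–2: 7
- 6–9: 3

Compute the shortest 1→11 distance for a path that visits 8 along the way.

Shortest 1→8: 1 → 9 → 6 → 8 = 11
Best 8 to 11: 8 → 11 costing 8
Total via 8: 11 + 8 = 19 m.

19 m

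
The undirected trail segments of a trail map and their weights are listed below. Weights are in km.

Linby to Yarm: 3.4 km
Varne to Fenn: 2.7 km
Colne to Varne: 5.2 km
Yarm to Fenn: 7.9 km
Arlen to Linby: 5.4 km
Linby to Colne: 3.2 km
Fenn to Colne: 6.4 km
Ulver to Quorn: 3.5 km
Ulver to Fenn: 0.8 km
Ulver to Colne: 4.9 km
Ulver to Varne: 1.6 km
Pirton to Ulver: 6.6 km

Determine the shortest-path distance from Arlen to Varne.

13.8 km

Settle nodes by increasing distance from Arlen:
Arlen: 0
Linby: 5.4  (via Arlen)
Colne: 8.6  (via Linby)
Yarm: 8.8  (via Linby)
Ulver: 13.5  (via Colne)
Varne: 13.8  (via Colne)
Shortest route: Arlen–Linby–Colne–Varne = 13.8 km.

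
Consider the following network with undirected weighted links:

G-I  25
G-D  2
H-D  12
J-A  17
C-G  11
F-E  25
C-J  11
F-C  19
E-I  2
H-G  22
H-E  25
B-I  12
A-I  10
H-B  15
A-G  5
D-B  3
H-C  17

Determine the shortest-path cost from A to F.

Compare a few routes:
A → I → E → F: 10+2+25 = 37
A → G → C → F: 5+11+19 = 35
The minimum is 35 via A → G → C → F.

35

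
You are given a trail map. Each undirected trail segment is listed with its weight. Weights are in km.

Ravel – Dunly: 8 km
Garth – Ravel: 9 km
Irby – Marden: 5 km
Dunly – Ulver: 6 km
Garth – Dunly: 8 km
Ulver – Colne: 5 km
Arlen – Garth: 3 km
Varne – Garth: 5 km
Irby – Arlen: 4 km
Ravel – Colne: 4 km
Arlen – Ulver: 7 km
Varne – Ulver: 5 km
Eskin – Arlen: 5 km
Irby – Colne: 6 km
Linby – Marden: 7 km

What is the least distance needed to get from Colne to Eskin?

Candidate routes:
Colne–Irby–Arlen–Eskin: 6+4+5 = 15
Colne–Ravel–Garth–Arlen–Eskin: 4+9+3+5 = 21
Colne–Ulver–Arlen–Eskin: 5+7+5 = 17
The minimum is 15 km via Colne–Irby–Arlen–Eskin.

15 km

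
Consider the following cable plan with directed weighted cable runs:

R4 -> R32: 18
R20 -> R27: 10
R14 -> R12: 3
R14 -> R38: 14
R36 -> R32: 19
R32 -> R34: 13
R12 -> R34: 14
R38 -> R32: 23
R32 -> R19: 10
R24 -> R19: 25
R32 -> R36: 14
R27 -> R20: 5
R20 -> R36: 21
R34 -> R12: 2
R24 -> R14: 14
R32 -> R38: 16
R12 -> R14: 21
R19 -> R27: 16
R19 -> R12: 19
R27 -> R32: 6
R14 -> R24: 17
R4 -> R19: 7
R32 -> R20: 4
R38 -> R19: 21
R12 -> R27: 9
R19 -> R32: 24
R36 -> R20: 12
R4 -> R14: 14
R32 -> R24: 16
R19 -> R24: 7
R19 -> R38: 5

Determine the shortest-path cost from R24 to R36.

Running Dijkstra from R24:
R24: 0
R14: 14  (via R24)
R12: 17  (via R14)
R19: 25  (via R24)
R27: 26  (via R12)
R38: 28  (via R14)
R20: 31  (via R27)
R34: 31  (via R12)
R32: 32  (via R27)
R36: 46  (via R32)
Shortest route: R24–R14–R12–R27–R32–R36 = 46.

46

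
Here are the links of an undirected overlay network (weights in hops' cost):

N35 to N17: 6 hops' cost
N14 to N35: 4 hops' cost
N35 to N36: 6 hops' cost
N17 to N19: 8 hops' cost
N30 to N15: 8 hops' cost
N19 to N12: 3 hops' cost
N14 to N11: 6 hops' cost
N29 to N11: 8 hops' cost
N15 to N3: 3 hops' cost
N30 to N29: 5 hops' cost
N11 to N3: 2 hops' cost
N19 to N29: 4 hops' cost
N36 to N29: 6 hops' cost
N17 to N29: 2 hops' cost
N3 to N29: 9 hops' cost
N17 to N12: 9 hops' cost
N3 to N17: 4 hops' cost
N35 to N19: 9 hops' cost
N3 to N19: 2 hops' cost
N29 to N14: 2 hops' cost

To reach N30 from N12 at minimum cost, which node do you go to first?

Candidate routes:
N12 → N19 → N29 → N30: 3+4+5 = 12
N12 → N19 → N3 → N15 → N30: 3+2+3+8 = 16
N12 → N19 → N3 → N17 → N29 → N30: 3+2+4+2+5 = 16
Cheapest is N12 → N19 → N29 → N30 at 12 hops' cost.
So from N12 the first move is to N19.

N19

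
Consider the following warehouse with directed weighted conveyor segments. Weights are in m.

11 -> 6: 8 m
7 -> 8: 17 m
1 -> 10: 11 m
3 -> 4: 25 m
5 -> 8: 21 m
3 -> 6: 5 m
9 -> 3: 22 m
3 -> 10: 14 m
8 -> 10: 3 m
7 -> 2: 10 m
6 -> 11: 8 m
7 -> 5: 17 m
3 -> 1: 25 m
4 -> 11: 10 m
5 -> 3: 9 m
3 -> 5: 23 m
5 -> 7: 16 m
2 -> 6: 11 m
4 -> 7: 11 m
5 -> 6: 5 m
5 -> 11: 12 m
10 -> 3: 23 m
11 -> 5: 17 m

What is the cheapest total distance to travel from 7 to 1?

51 m

Settle nodes by increasing distance from 7:
7: 0
2: 10  (via 7)
5: 17  (via 7)
8: 17  (via 7)
10: 20  (via 8)
6: 21  (via 2)
3: 26  (via 5)
11: 29  (via 5)
1: 51  (via 3)
Shortest route: 7–5–3–1 = 51 m.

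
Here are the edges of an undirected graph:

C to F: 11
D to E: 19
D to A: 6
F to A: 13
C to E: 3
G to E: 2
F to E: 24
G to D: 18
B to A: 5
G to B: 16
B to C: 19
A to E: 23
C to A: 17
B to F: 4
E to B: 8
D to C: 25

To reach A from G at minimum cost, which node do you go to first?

Compare a few routes:
G–E–B–A: 2+8+5 = 15
G–E–C–A: 2+3+17 = 22
G–B–A: 16+5 = 21
Cheapest is G–E–B–A at 15.
So from G the first move is to E.

E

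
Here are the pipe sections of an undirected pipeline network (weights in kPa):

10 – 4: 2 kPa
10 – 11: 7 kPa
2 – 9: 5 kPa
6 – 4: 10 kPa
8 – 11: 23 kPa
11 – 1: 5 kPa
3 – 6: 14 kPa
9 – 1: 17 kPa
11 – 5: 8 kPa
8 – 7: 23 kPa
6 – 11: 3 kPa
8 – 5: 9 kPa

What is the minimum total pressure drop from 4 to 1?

Settle nodes by increasing distance from 4:
4: 0
10: 2  (via 4)
11: 9  (via 10)
6: 10  (via 4)
1: 14  (via 11)
Shortest route: 4–10–11–1 = 14 kPa.

14 kPa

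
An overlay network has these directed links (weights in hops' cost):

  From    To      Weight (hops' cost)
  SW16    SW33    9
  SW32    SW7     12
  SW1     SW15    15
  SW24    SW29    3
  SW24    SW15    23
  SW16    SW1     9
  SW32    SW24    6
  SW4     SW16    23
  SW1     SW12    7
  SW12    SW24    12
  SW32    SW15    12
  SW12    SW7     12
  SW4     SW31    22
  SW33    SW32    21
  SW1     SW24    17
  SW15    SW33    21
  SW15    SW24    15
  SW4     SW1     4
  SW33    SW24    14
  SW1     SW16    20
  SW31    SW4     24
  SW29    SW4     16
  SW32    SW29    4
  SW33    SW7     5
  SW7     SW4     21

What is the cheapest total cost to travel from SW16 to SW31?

57 hops' cost

Shortest distances from SW16:
SW16: 0
SW1: 9  (via SW16)
SW33: 9  (via SW16)
SW7: 14  (via SW33)
SW12: 16  (via SW1)
SW24: 23  (via SW33)
SW15: 24  (via SW1)
SW29: 26  (via SW24)
SW32: 30  (via SW33)
SW4: 35  (via SW7)
SW31: 57  (via SW4)
Shortest route: SW16–SW33–SW7–SW4–SW31 = 57 hops' cost.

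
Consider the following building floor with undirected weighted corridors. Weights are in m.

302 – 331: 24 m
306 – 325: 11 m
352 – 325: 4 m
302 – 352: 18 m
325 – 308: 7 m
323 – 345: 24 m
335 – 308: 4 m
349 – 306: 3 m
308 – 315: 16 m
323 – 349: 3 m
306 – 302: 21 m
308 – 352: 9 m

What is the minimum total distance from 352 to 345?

45 m

Shortest distances from 352:
352: 0
325: 4  (via 352)
308: 9  (via 352)
335: 13  (via 308)
306: 15  (via 325)
349: 18  (via 306)
302: 18  (via 352)
323: 21  (via 349)
315: 25  (via 308)
331: 42  (via 302)
345: 45  (via 323)
Shortest route: 352 → 325 → 306 → 349 → 323 → 345 = 45 m.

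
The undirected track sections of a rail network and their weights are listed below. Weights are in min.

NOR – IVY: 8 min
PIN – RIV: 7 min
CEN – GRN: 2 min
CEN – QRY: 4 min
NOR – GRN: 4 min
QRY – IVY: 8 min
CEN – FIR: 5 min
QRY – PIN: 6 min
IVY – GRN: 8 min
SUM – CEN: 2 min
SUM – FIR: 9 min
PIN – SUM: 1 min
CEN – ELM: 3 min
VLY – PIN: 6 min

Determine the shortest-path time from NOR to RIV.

16 min

Shortest distances from NOR:
NOR: 0
GRN: 4  (via NOR)
CEN: 6  (via GRN)
IVY: 8  (via NOR)
SUM: 8  (via CEN)
PIN: 9  (via SUM)
ELM: 9  (via CEN)
QRY: 10  (via CEN)
FIR: 11  (via CEN)
VLY: 15  (via PIN)
RIV: 16  (via PIN)
Shortest route: NOR–GRN–CEN–SUM–PIN–RIV = 16 min.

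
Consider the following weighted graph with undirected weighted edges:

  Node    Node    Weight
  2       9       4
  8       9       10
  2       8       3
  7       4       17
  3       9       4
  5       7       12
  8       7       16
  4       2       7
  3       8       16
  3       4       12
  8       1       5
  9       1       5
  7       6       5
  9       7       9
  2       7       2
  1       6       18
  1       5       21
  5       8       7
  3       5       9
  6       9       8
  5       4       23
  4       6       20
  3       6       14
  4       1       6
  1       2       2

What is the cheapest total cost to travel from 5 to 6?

17

Candidate routes:
5 → 3 → 9 → 6: 9+4+8 = 21
5 → 7 → 6: 12+5 = 17
5 → 8 → 1 → 2 → 7 → 6: 7+5+2+2+5 = 21
The minimum is 17 via 5 → 7 → 6.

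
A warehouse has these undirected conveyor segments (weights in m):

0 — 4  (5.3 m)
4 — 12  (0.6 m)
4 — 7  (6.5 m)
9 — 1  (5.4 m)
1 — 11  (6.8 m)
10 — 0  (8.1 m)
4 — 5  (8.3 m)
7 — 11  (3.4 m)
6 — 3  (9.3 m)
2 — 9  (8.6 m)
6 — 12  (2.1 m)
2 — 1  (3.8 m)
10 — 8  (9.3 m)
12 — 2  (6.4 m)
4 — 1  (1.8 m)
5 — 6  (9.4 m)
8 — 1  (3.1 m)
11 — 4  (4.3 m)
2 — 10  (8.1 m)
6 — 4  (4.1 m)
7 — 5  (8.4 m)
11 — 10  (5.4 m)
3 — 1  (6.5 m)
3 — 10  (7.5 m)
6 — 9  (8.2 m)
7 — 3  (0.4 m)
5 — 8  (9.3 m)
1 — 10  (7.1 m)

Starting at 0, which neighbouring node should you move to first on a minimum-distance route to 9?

4

Enumerating some paths:
0 - 4 - 1 - 9: 5.3+1.8+5.4 = 12.5
0 - 4 - 12 - 6 - 9: 5.3+0.6+2.1+8.2 = 16.2
Cheapest is 0 - 4 - 1 - 9 at 12.5 m.
So from 0 the first move is to 4.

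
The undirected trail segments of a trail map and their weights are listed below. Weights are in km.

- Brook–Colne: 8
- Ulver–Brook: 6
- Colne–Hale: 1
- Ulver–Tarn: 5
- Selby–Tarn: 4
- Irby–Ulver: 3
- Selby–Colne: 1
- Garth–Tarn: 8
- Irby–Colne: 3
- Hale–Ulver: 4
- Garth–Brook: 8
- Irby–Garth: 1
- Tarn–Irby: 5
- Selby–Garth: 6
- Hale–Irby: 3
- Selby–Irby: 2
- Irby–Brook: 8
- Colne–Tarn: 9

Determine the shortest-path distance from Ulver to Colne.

5 km

Running Dijkstra from Ulver:
Ulver: 0
Irby: 3  (via Ulver)
Garth: 4  (via Irby)
Hale: 4  (via Ulver)
Selby: 5  (via Irby)
Tarn: 5  (via Ulver)
Colne: 5  (via Hale)
Shortest route: Ulver–Hale–Colne = 5 km.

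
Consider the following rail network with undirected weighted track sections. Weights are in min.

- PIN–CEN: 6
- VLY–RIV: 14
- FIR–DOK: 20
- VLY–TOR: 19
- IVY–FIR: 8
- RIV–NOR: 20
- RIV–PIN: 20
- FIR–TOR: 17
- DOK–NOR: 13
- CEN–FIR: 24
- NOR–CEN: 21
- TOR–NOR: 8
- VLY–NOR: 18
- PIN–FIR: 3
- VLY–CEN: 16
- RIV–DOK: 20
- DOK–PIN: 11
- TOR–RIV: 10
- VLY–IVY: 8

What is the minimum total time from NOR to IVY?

Candidate routes:
NOR → TOR → VLY → IVY: 8+19+8 = 35
NOR → TOR → FIR → IVY: 8+17+8 = 33
NOR → DOK → PIN → FIR → IVY: 13+11+3+8 = 35
NOR → VLY → IVY: 18+8 = 26
The minimum is 26 min via NOR → VLY → IVY.

26 min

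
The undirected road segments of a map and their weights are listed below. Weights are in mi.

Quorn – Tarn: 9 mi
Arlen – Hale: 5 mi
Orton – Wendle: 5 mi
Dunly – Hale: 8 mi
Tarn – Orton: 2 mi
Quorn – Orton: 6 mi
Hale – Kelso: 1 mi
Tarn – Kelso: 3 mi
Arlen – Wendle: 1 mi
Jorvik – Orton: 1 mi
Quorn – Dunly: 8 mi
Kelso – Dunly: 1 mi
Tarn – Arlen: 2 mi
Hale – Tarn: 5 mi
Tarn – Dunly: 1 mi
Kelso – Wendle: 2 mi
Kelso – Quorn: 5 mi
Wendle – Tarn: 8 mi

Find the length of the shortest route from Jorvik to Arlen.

Compare a few routes:
Jorvik - Orton - Tarn - Arlen: 1+2+2 = 5
Jorvik - Orton - Tarn - Dunly - Kelso - Wendle - Arlen: 1+2+1+1+2+1 = 8
Jorvik - Orton - Tarn - Kelso - Wendle - Arlen: 1+2+3+2+1 = 9
Jorvik - Orton - Wendle - Arlen: 1+5+1 = 7
The minimum is 5 mi via Jorvik - Orton - Tarn - Arlen.

5 mi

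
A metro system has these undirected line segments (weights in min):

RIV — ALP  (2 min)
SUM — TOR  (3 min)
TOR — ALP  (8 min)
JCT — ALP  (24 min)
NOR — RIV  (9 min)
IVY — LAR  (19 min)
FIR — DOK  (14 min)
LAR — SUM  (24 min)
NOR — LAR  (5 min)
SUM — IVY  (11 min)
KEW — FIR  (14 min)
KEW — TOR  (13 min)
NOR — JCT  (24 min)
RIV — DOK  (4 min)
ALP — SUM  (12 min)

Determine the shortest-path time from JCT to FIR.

Running Dijkstra from JCT:
JCT: 0
ALP: 24  (via JCT)
NOR: 24  (via JCT)
RIV: 26  (via ALP)
LAR: 29  (via NOR)
DOK: 30  (via RIV)
TOR: 32  (via ALP)
SUM: 35  (via TOR)
FIR: 44  (via DOK)
Shortest route: JCT–ALP–RIV–DOK–FIR = 44 min.

44 min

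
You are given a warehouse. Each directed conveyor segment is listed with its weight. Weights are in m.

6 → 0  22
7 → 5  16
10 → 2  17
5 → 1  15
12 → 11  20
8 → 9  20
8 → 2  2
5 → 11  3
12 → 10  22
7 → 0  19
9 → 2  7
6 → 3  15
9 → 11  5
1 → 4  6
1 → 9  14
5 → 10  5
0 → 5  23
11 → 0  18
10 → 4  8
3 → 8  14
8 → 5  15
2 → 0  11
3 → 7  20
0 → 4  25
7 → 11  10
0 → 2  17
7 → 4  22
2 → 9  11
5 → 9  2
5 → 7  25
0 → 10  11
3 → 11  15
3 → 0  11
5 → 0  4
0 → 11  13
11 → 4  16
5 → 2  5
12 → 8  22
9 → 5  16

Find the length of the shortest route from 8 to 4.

Enumerating some paths:
8 → 2 → 9 → 11 → 4: 2+11+5+16 = 34
8 → 2 → 0 → 10 → 4: 2+11+11+8 = 32
8 → 5 → 10 → 4: 15+5+8 = 28
Cheapest is 8 → 5 → 10 → 4 at 28 m.

28 m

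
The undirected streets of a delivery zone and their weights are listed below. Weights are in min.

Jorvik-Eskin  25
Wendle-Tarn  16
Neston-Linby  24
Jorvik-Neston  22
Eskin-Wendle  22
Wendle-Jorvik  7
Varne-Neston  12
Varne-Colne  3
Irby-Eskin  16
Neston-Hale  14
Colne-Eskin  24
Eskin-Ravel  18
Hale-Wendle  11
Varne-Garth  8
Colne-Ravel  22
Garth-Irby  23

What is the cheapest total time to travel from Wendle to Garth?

45 min

Candidate routes:
Wendle → Eskin → Irby → Garth: 22+16+23 = 61
Wendle → Hale → Neston → Varne → Garth: 11+14+12+8 = 45
Wendle → Jorvik → Neston → Varne → Garth: 7+22+12+8 = 49
Wendle → Eskin → Colne → Varne → Garth: 22+24+3+8 = 57
Cheapest is Wendle → Hale → Neston → Varne → Garth at 45 min.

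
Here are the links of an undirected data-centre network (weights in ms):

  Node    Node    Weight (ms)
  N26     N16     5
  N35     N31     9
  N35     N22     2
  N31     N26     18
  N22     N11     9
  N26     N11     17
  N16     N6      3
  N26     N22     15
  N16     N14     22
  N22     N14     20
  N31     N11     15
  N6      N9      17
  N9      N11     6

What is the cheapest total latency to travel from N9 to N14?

Running Dijkstra from N9:
N9: 0
N11: 6  (via N9)
N22: 15  (via N11)
N6: 17  (via N9)
N35: 17  (via N22)
N16: 20  (via N6)
N31: 21  (via N11)
N26: 23  (via N11)
N14: 35  (via N22)
Shortest route: N9–N11–N22–N14 = 35 ms.

35 ms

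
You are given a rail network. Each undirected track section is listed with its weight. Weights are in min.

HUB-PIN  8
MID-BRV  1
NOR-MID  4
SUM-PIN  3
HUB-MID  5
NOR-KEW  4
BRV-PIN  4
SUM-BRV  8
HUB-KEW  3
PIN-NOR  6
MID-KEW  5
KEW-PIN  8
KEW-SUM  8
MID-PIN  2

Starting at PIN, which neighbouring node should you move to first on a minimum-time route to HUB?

MID

Candidate routes:
PIN → MID → KEW → HUB: 2+5+3 = 10
PIN → MID → HUB: 2+5 = 7
PIN → HUB: 8 = 8
The minimum is 7 min via PIN → MID → HUB.
So from PIN the first move is to MID.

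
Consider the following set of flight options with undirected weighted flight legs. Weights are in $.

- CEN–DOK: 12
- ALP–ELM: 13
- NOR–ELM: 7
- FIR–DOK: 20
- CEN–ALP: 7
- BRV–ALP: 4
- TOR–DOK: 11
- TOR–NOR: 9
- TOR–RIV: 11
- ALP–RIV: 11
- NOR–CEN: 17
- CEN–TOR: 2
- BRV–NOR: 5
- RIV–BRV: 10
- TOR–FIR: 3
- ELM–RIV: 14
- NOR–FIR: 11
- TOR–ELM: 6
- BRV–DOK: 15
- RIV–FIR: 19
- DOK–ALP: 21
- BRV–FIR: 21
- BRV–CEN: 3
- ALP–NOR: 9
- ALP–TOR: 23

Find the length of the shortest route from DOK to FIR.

Shortest distances from DOK:
DOK: 0
TOR: 11  (via DOK)
CEN: 12  (via DOK)
FIR: 14  (via TOR)
Shortest route: DOK–TOR–FIR = $14.

$14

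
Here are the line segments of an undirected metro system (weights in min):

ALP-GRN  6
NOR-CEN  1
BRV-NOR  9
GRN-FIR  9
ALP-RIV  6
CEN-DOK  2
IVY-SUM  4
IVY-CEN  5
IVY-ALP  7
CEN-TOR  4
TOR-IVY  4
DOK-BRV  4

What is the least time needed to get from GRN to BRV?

Shortest distances from GRN:
GRN: 0
ALP: 6  (via GRN)
FIR: 9  (via GRN)
RIV: 12  (via ALP)
IVY: 13  (via ALP)
SUM: 17  (via IVY)
TOR: 17  (via IVY)
CEN: 18  (via IVY)
NOR: 19  (via CEN)
DOK: 20  (via CEN)
BRV: 24  (via DOK)
Shortest route: GRN–ALP–IVY–CEN–DOK–BRV = 24 min.

24 min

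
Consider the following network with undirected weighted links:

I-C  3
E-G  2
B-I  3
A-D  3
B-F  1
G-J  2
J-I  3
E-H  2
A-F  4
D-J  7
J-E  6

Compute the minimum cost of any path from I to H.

Enumerating some paths:
I - J - E - H: 3+6+2 = 11
I - J - G - E - H: 3+2+2+2 = 9
The minimum is 9 via I - J - G - E - H.

9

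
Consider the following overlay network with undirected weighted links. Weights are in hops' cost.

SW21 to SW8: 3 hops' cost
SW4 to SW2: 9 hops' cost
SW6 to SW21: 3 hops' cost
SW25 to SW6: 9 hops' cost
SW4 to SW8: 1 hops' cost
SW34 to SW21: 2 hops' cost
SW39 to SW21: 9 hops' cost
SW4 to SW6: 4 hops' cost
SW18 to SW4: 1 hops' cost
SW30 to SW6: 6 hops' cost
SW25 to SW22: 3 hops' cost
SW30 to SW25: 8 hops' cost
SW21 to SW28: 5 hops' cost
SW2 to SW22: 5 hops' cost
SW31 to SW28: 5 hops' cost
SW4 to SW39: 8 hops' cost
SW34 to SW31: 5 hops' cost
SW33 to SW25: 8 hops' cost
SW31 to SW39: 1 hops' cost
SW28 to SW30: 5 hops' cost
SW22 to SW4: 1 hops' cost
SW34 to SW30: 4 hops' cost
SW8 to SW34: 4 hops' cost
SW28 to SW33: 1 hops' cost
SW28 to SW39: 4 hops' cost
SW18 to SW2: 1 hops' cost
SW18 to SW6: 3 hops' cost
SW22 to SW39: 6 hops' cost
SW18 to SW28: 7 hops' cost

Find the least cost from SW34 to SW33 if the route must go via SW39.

Best SW34 to SW39: SW34 → SW31 → SW39 costing 6
Best SW39 to SW33: SW39 → SW28 → SW33 costing 5
Total via SW39: 6 + 5 = 11 hops' cost.

11 hops' cost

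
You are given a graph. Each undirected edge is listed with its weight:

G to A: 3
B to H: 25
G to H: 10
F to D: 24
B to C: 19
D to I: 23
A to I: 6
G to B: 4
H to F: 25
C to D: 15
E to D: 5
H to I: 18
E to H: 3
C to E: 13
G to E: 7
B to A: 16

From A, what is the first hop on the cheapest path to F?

G

Enumerating some paths:
A → I → H → F: 6+18+25 = 49
A → G → H → E → D → F: 3+10+3+5+24 = 45
A → G → H → F: 3+10+25 = 38
A → G → E → D → F: 3+7+5+24 = 39
Cheapest is A → G → H → F at 38.
So from A the first move is to G.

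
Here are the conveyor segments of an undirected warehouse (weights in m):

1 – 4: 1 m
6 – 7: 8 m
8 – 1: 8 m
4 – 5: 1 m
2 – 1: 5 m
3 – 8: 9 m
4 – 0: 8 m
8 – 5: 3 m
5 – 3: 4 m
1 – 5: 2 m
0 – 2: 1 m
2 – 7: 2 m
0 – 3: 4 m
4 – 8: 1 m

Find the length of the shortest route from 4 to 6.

16 m

Settle nodes by increasing distance from 4:
4: 0
1: 1  (via 4)
5: 1  (via 4)
8: 1  (via 4)
3: 5  (via 5)
2: 6  (via 1)
0: 7  (via 2)
7: 8  (via 2)
6: 16  (via 7)
Shortest route: 4 → 1 → 2 → 7 → 6 = 16 m.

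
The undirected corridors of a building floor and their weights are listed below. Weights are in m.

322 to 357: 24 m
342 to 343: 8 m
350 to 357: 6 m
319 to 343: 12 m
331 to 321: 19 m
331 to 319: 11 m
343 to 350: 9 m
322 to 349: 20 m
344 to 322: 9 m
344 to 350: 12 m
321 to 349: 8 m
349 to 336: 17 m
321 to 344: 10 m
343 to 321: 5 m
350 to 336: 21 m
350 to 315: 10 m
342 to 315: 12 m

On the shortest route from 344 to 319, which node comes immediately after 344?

Candidate routes:
344 - 321 - 343 - 319: 10+5+12 = 27
344 - 350 - 343 - 319: 12+9+12 = 33
The minimum is 27 m via 344 - 321 - 343 - 319.
So from 344 the first move is to 321.

321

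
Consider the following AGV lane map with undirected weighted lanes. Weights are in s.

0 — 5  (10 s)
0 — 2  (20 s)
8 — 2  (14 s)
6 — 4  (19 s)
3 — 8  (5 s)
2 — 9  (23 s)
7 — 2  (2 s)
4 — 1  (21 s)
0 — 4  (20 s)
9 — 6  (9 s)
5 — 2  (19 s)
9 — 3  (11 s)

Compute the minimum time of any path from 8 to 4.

Settle nodes by increasing distance from 8:
8: 0
3: 5  (via 8)
2: 14  (via 8)
7: 16  (via 2)
9: 16  (via 3)
6: 25  (via 9)
5: 33  (via 2)
0: 34  (via 2)
4: 44  (via 6)
Shortest route: 8 → 3 → 9 → 6 → 4 = 44 s.

44 s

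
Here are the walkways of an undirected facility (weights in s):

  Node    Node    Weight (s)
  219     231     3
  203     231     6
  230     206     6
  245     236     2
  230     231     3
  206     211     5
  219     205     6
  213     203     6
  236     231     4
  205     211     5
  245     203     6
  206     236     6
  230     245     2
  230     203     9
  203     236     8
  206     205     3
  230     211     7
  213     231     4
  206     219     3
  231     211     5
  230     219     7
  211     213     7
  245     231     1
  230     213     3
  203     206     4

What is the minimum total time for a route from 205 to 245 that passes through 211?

Shortest 205→211: 205 → 211 = 5
Best 211 to 245: 211 → 231 → 245 costing 6
Total via 211: 5 + 6 = 11 s.

11 s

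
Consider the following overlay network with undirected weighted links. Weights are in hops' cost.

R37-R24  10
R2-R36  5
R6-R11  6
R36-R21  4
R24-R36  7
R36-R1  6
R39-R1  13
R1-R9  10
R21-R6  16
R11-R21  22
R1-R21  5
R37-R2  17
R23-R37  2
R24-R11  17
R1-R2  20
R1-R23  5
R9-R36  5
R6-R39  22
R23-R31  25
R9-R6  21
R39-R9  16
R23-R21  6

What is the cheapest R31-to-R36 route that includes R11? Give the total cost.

Best R31 to R11: R31 → R23 → R21 → R11 costing 53
Best R11 to R36: R11 → R24 → R36 costing 24
Total via R11: 53 + 24 = 77 hops' cost.

77 hops' cost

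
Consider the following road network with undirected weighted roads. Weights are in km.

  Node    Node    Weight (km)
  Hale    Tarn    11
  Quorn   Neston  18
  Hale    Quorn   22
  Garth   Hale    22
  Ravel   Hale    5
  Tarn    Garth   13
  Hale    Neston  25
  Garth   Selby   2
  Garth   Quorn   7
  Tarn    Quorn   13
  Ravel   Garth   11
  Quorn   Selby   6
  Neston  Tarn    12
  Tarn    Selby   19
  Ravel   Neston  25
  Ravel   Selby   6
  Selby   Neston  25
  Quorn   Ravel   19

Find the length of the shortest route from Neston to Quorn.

Shortest distances from Neston:
Neston: 0
Tarn: 12  (via Neston)
Quorn: 18  (via Neston)
Shortest route: Neston–Quorn = 18 km.

18 km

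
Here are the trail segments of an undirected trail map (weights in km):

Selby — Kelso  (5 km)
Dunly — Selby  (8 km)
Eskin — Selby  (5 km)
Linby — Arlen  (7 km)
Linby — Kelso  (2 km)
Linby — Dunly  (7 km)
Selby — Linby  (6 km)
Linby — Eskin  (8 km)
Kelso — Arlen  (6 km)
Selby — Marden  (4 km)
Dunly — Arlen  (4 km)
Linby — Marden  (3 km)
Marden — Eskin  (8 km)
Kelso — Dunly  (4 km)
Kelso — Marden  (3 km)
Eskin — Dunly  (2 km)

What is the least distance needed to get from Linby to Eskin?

8 km

Candidate routes:
Linby - Selby - Eskin: 6+5 = 11
Linby - Dunly - Eskin: 7+2 = 9
Linby - Marden - Eskin: 3+8 = 11
Linby - Eskin: 8 = 8
Cheapest is Linby - Eskin at 8 km.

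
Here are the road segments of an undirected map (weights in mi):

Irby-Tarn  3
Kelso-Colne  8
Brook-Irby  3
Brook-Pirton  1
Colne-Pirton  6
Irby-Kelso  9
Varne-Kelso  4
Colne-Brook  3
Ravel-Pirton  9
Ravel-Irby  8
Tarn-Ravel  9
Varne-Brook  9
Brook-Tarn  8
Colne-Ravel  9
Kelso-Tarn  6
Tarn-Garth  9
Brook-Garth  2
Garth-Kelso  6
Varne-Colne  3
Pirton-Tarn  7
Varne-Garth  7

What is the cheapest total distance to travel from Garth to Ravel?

Running Dijkstra from Garth:
Garth: 0
Brook: 2  (via Garth)
Pirton: 3  (via Brook)
Irby: 5  (via Brook)
Colne: 5  (via Brook)
Kelso: 6  (via Garth)
Varne: 7  (via Garth)
Tarn: 8  (via Irby)
Ravel: 12  (via Pirton)
Shortest route: Garth–Brook–Pirton–Ravel = 12 mi.

12 mi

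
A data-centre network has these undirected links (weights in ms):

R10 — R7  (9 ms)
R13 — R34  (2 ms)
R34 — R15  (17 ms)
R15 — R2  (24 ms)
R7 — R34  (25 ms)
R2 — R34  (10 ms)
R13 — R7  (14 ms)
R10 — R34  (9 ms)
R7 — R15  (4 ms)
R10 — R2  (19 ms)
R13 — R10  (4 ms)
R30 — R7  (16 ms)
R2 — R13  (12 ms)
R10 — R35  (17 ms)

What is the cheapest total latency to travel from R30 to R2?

41 ms

Settle nodes by increasing distance from R30:
R30: 0
R7: 16  (via R30)
R15: 20  (via R7)
R10: 25  (via R7)
R13: 29  (via R10)
R34: 31  (via R13)
R2: 41  (via R13)
Shortest route: R30 → R7 → R10 → R13 → R2 = 41 ms.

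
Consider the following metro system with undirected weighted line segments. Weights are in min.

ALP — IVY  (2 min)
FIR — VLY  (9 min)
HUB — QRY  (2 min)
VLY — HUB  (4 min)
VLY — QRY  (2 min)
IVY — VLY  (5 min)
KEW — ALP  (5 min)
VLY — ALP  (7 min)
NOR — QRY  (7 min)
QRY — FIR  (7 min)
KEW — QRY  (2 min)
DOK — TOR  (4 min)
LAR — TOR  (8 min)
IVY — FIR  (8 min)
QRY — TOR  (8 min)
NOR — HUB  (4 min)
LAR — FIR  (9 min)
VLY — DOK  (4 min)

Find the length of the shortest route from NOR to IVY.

13 min

Shortest distances from NOR:
NOR: 0
HUB: 4  (via NOR)
QRY: 6  (via HUB)
KEW: 8  (via QRY)
VLY: 8  (via HUB)
DOK: 12  (via VLY)
ALP: 13  (via KEW)
FIR: 13  (via QRY)
IVY: 13  (via VLY)
Shortest route: NOR–HUB–VLY–IVY = 13 min.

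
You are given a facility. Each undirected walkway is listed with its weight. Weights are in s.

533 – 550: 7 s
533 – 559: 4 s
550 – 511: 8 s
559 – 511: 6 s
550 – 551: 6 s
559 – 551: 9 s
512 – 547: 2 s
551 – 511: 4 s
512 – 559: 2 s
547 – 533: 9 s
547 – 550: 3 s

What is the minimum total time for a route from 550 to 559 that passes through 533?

Shortest 550→533: 550 → 533 = 7
Best 533 to 559: 533 → 559 costing 4
Total via 533: 7 + 4 = 11 s.

11 s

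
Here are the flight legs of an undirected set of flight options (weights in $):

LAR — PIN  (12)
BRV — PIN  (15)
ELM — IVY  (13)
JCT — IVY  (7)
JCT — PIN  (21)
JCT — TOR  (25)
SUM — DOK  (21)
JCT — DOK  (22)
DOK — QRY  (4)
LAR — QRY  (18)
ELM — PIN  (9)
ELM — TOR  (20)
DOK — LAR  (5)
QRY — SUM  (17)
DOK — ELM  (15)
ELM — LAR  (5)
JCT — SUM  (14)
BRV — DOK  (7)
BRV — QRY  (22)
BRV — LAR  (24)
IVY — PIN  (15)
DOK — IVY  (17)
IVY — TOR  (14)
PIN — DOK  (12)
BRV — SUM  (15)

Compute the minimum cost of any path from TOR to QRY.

$34

Shortest distances from TOR:
TOR: 0
IVY: 14  (via TOR)
ELM: 20  (via TOR)
JCT: 21  (via IVY)
LAR: 25  (via ELM)
PIN: 29  (via IVY)
DOK: 30  (via LAR)
QRY: 34  (via DOK)
Shortest route: TOR → ELM → LAR → DOK → QRY = $34.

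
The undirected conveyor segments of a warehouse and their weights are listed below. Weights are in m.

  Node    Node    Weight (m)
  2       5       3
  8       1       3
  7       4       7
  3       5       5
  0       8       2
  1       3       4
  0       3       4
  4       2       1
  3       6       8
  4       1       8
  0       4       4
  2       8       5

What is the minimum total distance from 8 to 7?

Settle nodes by increasing distance from 8:
8: 0
0: 2  (via 8)
1: 3  (via 8)
2: 5  (via 8)
3: 6  (via 0)
4: 6  (via 0)
5: 8  (via 2)
7: 13  (via 4)
Shortest route: 8–0–4–7 = 13 m.

13 m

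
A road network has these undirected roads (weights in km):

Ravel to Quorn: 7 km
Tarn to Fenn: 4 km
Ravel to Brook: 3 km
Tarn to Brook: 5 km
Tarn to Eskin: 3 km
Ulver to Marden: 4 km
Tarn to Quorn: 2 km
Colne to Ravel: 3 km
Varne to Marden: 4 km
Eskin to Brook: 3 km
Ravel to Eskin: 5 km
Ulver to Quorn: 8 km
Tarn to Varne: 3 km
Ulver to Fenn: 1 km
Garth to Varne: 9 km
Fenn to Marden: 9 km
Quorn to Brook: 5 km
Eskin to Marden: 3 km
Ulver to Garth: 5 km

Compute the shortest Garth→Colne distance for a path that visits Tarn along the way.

21 km

Best Garth to Tarn: Garth → Ulver → Fenn → Tarn costing 10
Best Tarn to Colne: Tarn → Eskin → Ravel → Colne costing 11
Total via Tarn: 10 + 11 = 21 km.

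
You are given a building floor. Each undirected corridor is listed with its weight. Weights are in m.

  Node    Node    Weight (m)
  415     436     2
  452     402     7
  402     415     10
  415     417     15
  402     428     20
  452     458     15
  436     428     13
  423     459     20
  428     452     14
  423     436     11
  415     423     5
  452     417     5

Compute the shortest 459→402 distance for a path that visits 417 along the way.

52 m

Shortest 459→417: 459 → 423 → 415 → 417 = 40
Best 417 to 402: 417 → 452 → 402 costing 12
Total via 417: 40 + 12 = 52 m.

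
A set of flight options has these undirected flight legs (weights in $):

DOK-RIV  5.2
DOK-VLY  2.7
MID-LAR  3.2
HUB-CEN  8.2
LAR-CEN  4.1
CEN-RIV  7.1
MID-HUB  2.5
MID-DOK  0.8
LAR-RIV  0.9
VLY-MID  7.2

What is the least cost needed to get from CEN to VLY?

$10.8

Running Dijkstra from CEN:
CEN: 0
LAR: 4.1  (via CEN)
RIV: 5  (via LAR)
MID: 7.3  (via LAR)
DOK: 8.1  (via MID)
HUB: 8.2  (via CEN)
VLY: 10.8  (via DOK)
Shortest route: CEN–LAR–MID–DOK–VLY = $10.8.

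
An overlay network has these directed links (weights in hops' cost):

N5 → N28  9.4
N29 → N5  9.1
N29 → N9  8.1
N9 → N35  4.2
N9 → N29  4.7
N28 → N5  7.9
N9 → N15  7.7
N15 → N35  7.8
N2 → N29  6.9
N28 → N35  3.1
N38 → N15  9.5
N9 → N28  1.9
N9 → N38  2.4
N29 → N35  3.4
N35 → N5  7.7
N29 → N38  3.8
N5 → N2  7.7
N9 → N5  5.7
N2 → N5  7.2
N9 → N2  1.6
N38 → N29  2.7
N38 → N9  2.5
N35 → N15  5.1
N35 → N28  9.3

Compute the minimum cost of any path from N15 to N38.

Compare a few routes:
N15 → N35 → N5 → N2 → N29 → N38: 7.8+7.7+7.7+6.9+3.8 = 33.9
N15 → N35 → N5 → N2 → N29 → N9 → N38: 7.8+7.7+7.7+6.9+8.1+2.4 = 40.6
The minimum is 33.9 hops' cost via N15 → N35 → N5 → N2 → N29 → N38.

33.9 hops' cost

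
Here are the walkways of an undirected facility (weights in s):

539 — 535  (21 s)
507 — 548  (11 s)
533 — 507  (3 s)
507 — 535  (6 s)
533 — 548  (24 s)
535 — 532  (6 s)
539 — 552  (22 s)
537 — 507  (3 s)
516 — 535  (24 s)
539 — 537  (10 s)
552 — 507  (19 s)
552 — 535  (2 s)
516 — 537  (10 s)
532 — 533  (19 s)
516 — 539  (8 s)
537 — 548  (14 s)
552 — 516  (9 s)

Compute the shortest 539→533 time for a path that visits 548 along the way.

Best 539 to 548: 539–537–548 costing 24
Shortest 548→533: 548–507–533 = 14
Total via 548: 24 + 14 = 38 s.

38 s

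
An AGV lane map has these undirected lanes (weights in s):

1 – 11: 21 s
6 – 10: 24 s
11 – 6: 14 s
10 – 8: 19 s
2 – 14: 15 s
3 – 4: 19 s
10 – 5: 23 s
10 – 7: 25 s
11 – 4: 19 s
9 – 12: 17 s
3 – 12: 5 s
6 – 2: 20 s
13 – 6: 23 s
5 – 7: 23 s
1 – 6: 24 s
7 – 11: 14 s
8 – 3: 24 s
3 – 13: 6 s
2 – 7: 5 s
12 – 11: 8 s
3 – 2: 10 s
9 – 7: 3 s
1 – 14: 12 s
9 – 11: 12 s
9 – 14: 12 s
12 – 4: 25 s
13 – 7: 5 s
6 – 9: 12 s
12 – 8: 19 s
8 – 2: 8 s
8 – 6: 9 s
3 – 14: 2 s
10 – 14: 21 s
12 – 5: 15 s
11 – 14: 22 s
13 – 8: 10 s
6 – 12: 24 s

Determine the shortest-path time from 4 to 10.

Running Dijkstra from 4:
4: 0
3: 19  (via 4)
11: 19  (via 4)
14: 21  (via 3)
12: 24  (via 3)
13: 25  (via 3)
2: 29  (via 3)
7: 30  (via 13)
9: 31  (via 11)
1: 33  (via 14)
6: 33  (via 11)
8: 35  (via 13)
5: 39  (via 12)
10: 42  (via 14)
Shortest route: 4–3–14–10 = 42 s.

42 s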